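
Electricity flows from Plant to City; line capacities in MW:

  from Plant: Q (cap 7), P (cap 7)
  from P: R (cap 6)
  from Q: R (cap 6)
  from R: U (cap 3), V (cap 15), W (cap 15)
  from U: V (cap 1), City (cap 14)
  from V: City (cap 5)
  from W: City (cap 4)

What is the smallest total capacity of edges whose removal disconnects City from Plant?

Augment Plant→P→R→U→City: bottleneck 3, flow now 3.
Augment Plant→P→R→V→City: bottleneck 3, flow now 6.
Augment Plant→Q→R→V→City: bottleneck 2, flow now 8.
Augment Plant→Q→R→W→City: bottleneck 4, flow now 12.
No augmenting path remains; maximum flow = 12.
By max-flow min-cut, the minimum cut capacity equals the max flow.
In the residual graph, reachable from Plant: {Plant, P, Q}.
Min-cut edges: P→R (6), Q→R (6); capacity 6 + 6 = 12.

12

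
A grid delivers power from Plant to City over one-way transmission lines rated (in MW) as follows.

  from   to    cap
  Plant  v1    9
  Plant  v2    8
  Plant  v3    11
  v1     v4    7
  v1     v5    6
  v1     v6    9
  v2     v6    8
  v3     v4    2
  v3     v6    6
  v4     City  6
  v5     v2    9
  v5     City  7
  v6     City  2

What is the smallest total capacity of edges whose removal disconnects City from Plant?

13

Augment Plant→v1→v4→City: bottleneck 6, flow now 6.
Augment Plant→v1→v5→City: bottleneck 3, flow now 9.
Augment Plant→v2→v6→City: bottleneck 2, flow now 11.
Augment Plant→v3→v4→v1→v5→City: bottleneck 2, flow now 13. (uses reverse residual edge)
No augmenting path remains; maximum flow = 13.
By max-flow min-cut, the minimum cut capacity equals the max flow.
In the residual graph, reachable from Plant: {Plant, v2, v3, v6}.
Min-cut edges: Plant→v1 (9), v3→v4 (2), v6→City (2); capacity 9 + 2 + 2 = 13.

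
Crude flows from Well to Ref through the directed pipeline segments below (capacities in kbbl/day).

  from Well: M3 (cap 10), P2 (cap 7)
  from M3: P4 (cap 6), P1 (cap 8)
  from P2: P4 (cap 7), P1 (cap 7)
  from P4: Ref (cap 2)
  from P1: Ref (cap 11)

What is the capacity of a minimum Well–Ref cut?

13

Augment Well→M3→P4→Ref: bottleneck 2, flow now 2.
Augment Well→M3→P1→Ref: bottleneck 8, flow now 10.
Augment Well→P2→P1→Ref: bottleneck 3, flow now 13.
No augmenting path remains; maximum flow = 13.
By max-flow min-cut, the minimum cut capacity equals the max flow.
In the residual graph, reachable from Well: {Well, M3, P2, P4, P1}.
Min-cut edges: P4→Ref (2), P1→Ref (11); capacity 2 + 11 = 13.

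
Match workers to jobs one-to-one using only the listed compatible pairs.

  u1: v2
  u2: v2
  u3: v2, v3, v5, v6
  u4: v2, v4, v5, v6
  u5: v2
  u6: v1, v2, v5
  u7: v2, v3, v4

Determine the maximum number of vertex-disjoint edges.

5

Unit-capacity flow: source→left, listed edges, right→sink; max matching = max flow.
Augmenting path u1→v2 (+1); matched 1.
Augmenting path u3→v3 (+1); matched 2.
Augmenting path u4→v4 (+1); matched 3.
Augmenting path u6→v1 (+1); matched 4.
Augmenting path u7→v3→u3→v5 (+1); matched 5.
No augmenting path remains; maximum matching = 5.
König certificate: {u3, u4, u6, u7, v2} is a vertex cover of size 5 (every listed pair touches it), so no matching can be larger.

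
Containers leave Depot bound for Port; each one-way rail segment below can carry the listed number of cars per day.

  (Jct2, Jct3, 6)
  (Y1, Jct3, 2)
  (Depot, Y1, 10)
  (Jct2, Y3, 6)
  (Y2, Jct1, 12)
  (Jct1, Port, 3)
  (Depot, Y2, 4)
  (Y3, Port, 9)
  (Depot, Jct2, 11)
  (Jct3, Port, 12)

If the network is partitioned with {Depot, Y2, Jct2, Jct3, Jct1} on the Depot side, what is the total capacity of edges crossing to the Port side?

Edges leaving {Depot, Y2, Jct2, Jct3, Jct1}: Depot→Y1 (10), Jct2→Y3 (6), Jct3→Port (12), Jct1→Port (3).
Cut capacity = 10 + 6 + 12 + 3 = 31.

31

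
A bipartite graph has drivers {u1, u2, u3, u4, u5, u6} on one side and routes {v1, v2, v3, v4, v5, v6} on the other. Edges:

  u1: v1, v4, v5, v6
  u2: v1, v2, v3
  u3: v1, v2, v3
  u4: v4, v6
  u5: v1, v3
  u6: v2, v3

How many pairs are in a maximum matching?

Unit-capacity flow: source→left, listed edges, right→sink; max matching = max flow.
Augmenting path u1→v1 (+1); matched 1.
Augmenting path u2→v2 (+1); matched 2.
Augmenting path u3→v3 (+1); matched 3.
Augmenting path u4→v4 (+1); matched 4.
Augmenting path u5→v1→u1→v5 (+1); matched 5.
No augmenting path remains; maximum matching = 5.
König certificate: {u1, u4, v1, v2, v3} is a vertex cover of size 5 (every listed pair touches it), so no matching can be larger.

5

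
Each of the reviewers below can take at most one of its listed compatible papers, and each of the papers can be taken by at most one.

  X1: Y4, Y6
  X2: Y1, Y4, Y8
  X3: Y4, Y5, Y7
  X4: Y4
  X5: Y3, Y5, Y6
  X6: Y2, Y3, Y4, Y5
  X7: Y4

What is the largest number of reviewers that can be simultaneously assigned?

Unit-capacity flow: source→left, listed edges, right→sink; max matching = max flow.
Augmenting path X1→Y4 (+1); matched 1.
Augmenting path X2→Y1 (+1); matched 2.
Augmenting path X3→Y5 (+1); matched 3.
Augmenting path X5→Y3 (+1); matched 4.
Augmenting path X6→Y2 (+1); matched 5.
Augmenting path X4→Y4→X1→Y6 (+1); matched 6.
No augmenting path remains; maximum matching = 6.
König certificate: {X1, X2, X3, X5, X6, Y4} is a vertex cover of size 6 (every listed pair touches it), so no matching can be larger.

6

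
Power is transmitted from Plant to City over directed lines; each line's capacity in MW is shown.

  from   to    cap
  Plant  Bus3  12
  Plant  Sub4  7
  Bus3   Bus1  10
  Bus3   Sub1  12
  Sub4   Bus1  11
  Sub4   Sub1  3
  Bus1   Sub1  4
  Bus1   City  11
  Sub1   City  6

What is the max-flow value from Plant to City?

Augment Plant→Bus3→Bus1→City: bottleneck 10, flow now 10.
Augment Plant→Bus3→Sub1→City: bottleneck 2, flow now 12.
Augment Plant→Sub4→Bus1→City: bottleneck 1, flow now 13.
Augment Plant→Sub4→Sub1→City: bottleneck 3, flow now 16.
Augment Plant→Sub4→Bus1→Sub1→City: bottleneck 1, flow now 17.
No augmenting path remains; maximum flow = 17.
In the residual graph, reachable from Plant: {Plant, Bus3, Sub4, Bus1, Sub1}.
Min-cut edges: Bus1→City (11), Sub1→City (6); capacity 11 + 6 = 17.
This cut is saturated, so no flow can exceed 17.

17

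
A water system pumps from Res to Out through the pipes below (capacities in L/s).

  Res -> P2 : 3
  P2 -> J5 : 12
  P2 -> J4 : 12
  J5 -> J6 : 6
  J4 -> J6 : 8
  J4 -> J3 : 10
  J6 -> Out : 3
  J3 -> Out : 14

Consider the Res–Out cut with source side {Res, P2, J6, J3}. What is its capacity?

41

Edges leaving {Res, P2, J6, J3}: P2→J5 (12), P2→J4 (12), J6→Out (3), J3→Out (14).
Cut capacity = 12 + 12 + 3 + 14 = 41.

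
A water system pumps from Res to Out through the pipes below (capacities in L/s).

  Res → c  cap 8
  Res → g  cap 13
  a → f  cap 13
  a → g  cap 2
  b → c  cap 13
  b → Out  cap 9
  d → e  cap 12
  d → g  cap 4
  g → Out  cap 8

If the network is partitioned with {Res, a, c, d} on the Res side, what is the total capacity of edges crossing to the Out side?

44

Edges leaving {Res, a, c, d}: Res→g (13), a→f (13), a→g (2), d→e (12), d→g (4).
Cut capacity = 13 + 13 + 2 + 12 + 4 = 44.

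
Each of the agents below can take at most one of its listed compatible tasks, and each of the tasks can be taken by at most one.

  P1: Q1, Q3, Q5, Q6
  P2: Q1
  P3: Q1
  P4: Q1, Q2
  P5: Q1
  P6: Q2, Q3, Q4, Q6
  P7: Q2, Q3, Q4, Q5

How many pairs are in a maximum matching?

Unit-capacity flow: source→left, listed edges, right→sink; max matching = max flow.
Augmenting path P1→Q1 (+1); matched 1.
Augmenting path P4→Q2 (+1); matched 2.
Augmenting path P6→Q3 (+1); matched 3.
Augmenting path P7→Q4 (+1); matched 4.
Augmenting path P2→Q1→P1→Q5 (+1); matched 5.
No augmenting path remains; maximum matching = 5.
König certificate: {P1, P4, P6, P7, Q1} is a vertex cover of size 5 (every listed pair touches it), so no matching can be larger.

5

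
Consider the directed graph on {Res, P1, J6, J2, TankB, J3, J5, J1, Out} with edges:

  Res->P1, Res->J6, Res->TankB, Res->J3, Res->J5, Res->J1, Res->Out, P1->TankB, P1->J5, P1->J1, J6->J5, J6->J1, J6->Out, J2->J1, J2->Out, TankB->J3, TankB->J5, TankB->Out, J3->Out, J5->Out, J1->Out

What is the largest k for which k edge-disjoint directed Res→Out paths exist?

6

Assign every edge capacity 1; by Menger, the answer equals the max flow.
Path Res→Out (+1); total 1.
Path Res→J6→Out (+1); total 2.
Path Res→TankB→Out (+1); total 3.
Path Res→J3→Out (+1); total 4.
Path Res→J5→Out (+1); total 5.
Path Res→J1→Out (+1); total 6.
No residual Res→Out path; max flow = 6.
Certifying cut of size 6: {J1→Out, J3→Out, J5→Out, Res→J6, Res→Out, TankB→Out}.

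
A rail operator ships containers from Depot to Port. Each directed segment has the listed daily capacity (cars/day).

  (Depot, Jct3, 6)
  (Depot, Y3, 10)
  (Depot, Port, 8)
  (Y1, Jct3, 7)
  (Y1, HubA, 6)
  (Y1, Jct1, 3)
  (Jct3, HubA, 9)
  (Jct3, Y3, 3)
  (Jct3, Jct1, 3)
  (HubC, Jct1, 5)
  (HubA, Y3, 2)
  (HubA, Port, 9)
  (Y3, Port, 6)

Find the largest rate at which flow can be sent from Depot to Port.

20

Augment Depot→Port: bottleneck 8, flow now 8.
Augment Depot→Y3→Port: bottleneck 6, flow now 14.
Augment Depot→Jct3→HubA→Port: bottleneck 6, flow now 20.
No augmenting path remains; maximum flow = 20.
In the residual graph, reachable from Depot: {Depot, Y3}.
Min-cut edges: Depot→Jct3 (6), Depot→Port (8), Y3→Port (6); capacity 6 + 8 + 6 = 20.
This cut is saturated, so no flow can exceed 20.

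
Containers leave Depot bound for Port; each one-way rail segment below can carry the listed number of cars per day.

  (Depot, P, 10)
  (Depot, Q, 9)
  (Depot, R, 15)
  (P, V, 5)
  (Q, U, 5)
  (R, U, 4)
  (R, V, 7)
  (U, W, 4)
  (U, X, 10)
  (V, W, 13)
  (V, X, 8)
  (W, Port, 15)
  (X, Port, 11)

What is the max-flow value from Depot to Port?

21

Augment Depot→P→V→W→Port: bottleneck 5, flow now 5.
Augment Depot→Q→U→W→Port: bottleneck 4, flow now 9.
Augment Depot→Q→U→X→Port: bottleneck 1, flow now 10.
Augment Depot→R→U→X→Port: bottleneck 4, flow now 14.
Augment Depot→R→V→W→Port: bottleneck 6, flow now 20.
Augment Depot→R→V→X→Port: bottleneck 1, flow now 21.
No augmenting path remains; maximum flow = 21.
In the residual graph, reachable from Depot: {Depot, P, Q, R}.
Min-cut edges: P→V (5), Q→U (5), R→U (4), R→V (7); capacity 5 + 5 + 4 + 7 = 21.
This cut is saturated, so no flow can exceed 21.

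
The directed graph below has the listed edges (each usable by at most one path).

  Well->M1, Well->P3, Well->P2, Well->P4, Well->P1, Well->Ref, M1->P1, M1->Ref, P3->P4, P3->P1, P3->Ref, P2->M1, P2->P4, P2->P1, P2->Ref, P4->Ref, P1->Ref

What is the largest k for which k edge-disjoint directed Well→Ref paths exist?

Assign every edge capacity 1; by Menger, the answer equals the max flow.
Path Well→Ref (+1); total 1.
Path Well→M1→Ref (+1); total 2.
Path Well→P3→Ref (+1); total 3.
Path Well→P2→Ref (+1); total 4.
Path Well→P4→Ref (+1); total 5.
Path Well→P1→Ref (+1); total 6.
No residual Well→Ref path; max flow = 6.
Certifying cut of size 6: {Well→M1, Well→P1, Well→P2, Well→P3, Well→P4, Well→Ref}.

6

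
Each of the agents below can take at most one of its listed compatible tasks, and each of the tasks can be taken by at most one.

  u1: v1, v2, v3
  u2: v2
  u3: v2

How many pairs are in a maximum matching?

2

Unit-capacity flow: source→left, listed edges, right→sink; max matching = max flow.
Augmenting path u1→v1 (+1); matched 1.
Augmenting path u2→v2 (+1); matched 2.
No augmenting path remains; maximum matching = 2.
König certificate: {u1, v2} is a vertex cover of size 2 (every listed pair touches it), so no matching can be larger.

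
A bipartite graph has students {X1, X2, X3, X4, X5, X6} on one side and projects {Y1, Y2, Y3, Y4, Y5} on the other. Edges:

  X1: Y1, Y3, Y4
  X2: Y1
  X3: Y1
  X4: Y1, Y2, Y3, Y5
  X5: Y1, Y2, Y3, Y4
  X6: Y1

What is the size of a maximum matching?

Unit-capacity flow: source→left, listed edges, right→sink; max matching = max flow.
Augmenting path X1→Y1 (+1); matched 1.
Augmenting path X4→Y2 (+1); matched 2.
Augmenting path X5→Y3 (+1); matched 3.
Augmenting path X2→Y1→X1→Y4 (+1); matched 4.
No augmenting path remains; maximum matching = 4.
König certificate: {X1, X4, X5, Y1} is a vertex cover of size 4 (every listed pair touches it), so no matching can be larger.

4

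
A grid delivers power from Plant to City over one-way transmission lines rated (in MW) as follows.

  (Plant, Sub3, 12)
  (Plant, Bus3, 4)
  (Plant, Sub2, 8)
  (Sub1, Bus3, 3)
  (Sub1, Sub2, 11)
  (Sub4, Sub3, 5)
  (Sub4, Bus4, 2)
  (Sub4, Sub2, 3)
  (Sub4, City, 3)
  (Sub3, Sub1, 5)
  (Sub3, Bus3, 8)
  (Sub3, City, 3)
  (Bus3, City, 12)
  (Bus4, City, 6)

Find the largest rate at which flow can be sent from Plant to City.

15

Augment Plant→Sub3→City: bottleneck 3, flow now 3.
Augment Plant→Bus3→City: bottleneck 4, flow now 7.
Augment Plant→Sub3→Bus3→City: bottleneck 8, flow now 15.
No augmenting path remains; maximum flow = 15.
In the residual graph, reachable from Plant: {Plant, Sub1, Sub3, Bus3, Sub2}.
Min-cut edges: Sub3→City (3), Bus3→City (12); capacity 3 + 12 = 15.
This cut is saturated, so no flow can exceed 15.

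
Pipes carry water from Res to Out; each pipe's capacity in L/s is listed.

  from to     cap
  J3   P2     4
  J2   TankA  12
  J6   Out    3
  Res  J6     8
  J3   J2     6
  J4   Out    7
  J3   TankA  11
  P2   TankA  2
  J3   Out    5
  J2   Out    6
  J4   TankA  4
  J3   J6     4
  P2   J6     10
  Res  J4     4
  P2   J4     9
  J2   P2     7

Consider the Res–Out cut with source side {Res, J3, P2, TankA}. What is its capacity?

Edges leaving {Res, J3, P2, TankA}: Res→J6 (8), Res→J4 (4), J3→J2 (6), J3→J6 (4), J3→Out (5), P2→J6 (10), P2→J4 (9).
Cut capacity = 8 + 4 + 6 + 4 + 5 + 10 + 9 = 46.

46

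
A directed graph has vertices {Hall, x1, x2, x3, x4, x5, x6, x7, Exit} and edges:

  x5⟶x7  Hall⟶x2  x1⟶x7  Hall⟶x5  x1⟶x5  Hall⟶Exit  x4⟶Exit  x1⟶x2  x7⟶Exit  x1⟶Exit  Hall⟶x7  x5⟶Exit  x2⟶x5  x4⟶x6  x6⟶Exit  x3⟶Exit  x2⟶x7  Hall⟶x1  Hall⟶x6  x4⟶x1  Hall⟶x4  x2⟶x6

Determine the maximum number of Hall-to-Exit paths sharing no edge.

6

Assign every edge capacity 1; by Menger, the answer equals the max flow.
Path Hall→Exit (+1); total 1.
Path Hall→x1→Exit (+1); total 2.
Path Hall→x4→Exit (+1); total 3.
Path Hall→x5→Exit (+1); total 4.
Path Hall→x6→Exit (+1); total 5.
Path Hall→x7→Exit (+1); total 6.
No residual Hall→Exit path; max flow = 6.
Certifying cut of size 6: {Hall→Exit, Hall→x1, Hall→x4, x5→Exit, x6→Exit, x7→Exit}.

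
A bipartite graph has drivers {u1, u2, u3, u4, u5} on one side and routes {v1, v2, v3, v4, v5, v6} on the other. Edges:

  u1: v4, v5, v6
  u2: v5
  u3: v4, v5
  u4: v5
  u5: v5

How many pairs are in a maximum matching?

Unit-capacity flow: source→left, listed edges, right→sink; max matching = max flow.
Augmenting path u1→v4 (+1); matched 1.
Augmenting path u2→v5 (+1); matched 2.
Augmenting path u3→v4→u1→v6 (+1); matched 3.
No augmenting path remains; maximum matching = 3.
König certificate: {u1, u3, v5} is a vertex cover of size 3 (every listed pair touches it), so no matching can be larger.

3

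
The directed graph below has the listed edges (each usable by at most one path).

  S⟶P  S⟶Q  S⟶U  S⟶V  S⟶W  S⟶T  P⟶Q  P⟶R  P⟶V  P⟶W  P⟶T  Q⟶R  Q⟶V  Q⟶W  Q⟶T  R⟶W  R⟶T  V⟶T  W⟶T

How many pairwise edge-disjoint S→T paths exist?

Assign every edge capacity 1; by Menger, the answer equals the max flow.
Path S→T (+1); total 1.
Path S→P→T (+1); total 2.
Path S→Q→T (+1); total 3.
Path S→V→T (+1); total 4.
Path S→W→T (+1); total 5.
No residual S→T path; max flow = 5.
Certifying cut of size 5: {S→P, S→Q, S→T, S→V, S→W}.

5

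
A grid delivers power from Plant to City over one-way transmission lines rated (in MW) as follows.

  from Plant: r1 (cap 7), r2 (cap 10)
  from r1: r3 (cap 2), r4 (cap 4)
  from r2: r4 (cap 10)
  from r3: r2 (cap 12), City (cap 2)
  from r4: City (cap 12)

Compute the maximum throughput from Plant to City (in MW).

Augment Plant→r1→r3→City: bottleneck 2, flow now 2.
Augment Plant→r1→r4→City: bottleneck 4, flow now 6.
Augment Plant→r2→r4→City: bottleneck 8, flow now 14.
No augmenting path remains; maximum flow = 14.
In the residual graph, reachable from Plant: {Plant, r1, r2, r4}.
Min-cut edges: r1→r3 (2), r4→City (12); capacity 2 + 12 = 14.
This cut is saturated, so no flow can exceed 14.

14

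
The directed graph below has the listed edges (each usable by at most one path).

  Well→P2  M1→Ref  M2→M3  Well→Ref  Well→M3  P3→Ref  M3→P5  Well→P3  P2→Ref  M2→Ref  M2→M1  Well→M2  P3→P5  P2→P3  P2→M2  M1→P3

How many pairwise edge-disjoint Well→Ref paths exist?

4

Assign every edge capacity 1; by Menger, the answer equals the max flow.
Path Well→Ref (+1); total 1.
Path Well→P2→Ref (+1); total 2.
Path Well→M2→Ref (+1); total 3.
Path Well→P3→Ref (+1); total 4.
No residual Well→Ref path; max flow = 4.
Certifying cut of size 4: {Well→M2, Well→P2, Well→P3, Well→Ref}.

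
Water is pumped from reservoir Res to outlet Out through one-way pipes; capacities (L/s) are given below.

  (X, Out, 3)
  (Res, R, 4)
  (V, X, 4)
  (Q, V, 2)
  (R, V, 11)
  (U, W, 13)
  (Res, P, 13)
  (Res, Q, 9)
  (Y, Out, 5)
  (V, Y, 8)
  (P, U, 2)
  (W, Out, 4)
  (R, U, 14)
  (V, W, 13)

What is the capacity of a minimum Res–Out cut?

8

Augment Res→P→U→W→Out: bottleneck 2, flow now 2.
Augment Res→Q→V→W→Out: bottleneck 2, flow now 4.
Augment Res→R→V→X→Out: bottleneck 3, flow now 7.
Augment Res→R→V→Y→Out: bottleneck 1, flow now 8.
No augmenting path remains; maximum flow = 8.
By max-flow min-cut, the minimum cut capacity equals the max flow.
In the residual graph, reachable from Res: {Res, P, Q}.
Min-cut edges: Res→R (4), P→U (2), Q→V (2); capacity 4 + 2 + 2 = 8.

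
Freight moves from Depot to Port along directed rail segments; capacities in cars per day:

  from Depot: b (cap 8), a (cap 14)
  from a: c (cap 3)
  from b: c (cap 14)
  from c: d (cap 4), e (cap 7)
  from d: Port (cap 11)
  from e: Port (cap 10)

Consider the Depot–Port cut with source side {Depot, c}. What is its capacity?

Edges leaving {Depot, c}: Depot→a (14), Depot→b (8), c→d (4), c→e (7).
Cut capacity = 14 + 8 + 4 + 7 = 33.

33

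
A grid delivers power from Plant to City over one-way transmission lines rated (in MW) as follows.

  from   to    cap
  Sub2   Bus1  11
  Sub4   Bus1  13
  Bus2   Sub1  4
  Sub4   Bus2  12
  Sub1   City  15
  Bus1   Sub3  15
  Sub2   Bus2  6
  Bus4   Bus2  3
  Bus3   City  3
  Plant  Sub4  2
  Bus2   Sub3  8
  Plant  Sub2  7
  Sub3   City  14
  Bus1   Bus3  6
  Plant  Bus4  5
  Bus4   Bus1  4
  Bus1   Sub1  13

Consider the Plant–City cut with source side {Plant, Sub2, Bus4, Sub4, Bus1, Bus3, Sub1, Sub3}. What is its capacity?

53

Edges leaving {Plant, Sub2, Bus4, Sub4, Bus1, Bus3, Sub1, Sub3}: Sub2→Bus2 (6), Bus4→Bus2 (3), Sub4→Bus2 (12), Bus3→City (3), Sub1→City (15), Sub3→City (14).
Cut capacity = 6 + 3 + 12 + 3 + 15 + 14 = 53.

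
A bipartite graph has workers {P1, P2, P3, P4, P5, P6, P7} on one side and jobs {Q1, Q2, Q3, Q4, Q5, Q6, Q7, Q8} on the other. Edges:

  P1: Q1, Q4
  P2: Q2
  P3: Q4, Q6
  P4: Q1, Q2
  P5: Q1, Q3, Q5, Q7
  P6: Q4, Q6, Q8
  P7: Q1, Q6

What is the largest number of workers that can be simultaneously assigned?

Unit-capacity flow: source→left, listed edges, right→sink; max matching = max flow.
Augmenting path P1→Q1 (+1); matched 1.
Augmenting path P2→Q2 (+1); matched 2.
Augmenting path P3→Q4 (+1); matched 3.
Augmenting path P5→Q3 (+1); matched 4.
Augmenting path P6→Q6 (+1); matched 5.
Augmenting path P7→Q6→P6→Q8 (+1); matched 6.
No augmenting path remains; maximum matching = 6.
König certificate: {P5, P6, Q1, Q2, Q4, Q6} is a vertex cover of size 6 (every listed pair touches it), so no matching can be larger.

6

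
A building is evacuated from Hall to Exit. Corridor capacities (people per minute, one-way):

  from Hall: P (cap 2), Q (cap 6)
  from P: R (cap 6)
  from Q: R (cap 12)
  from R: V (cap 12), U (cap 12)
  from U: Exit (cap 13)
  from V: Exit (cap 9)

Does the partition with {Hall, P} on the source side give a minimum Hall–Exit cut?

No — its capacity is 12, but the minimum cut has capacity 8.

Given cut capacity: 6 + 6 = 12.
Augment Hall→P→R→U→Exit: bottleneck 2, flow now 2.
Augment Hall→Q→R→U→Exit: bottleneck 6, flow now 8.
No augmenting path remains; maximum flow = 8.
In the residual graph, reachable from Hall: {Hall}.
Min-cut edges: Hall→P (2), Hall→Q (6); capacity 2 + 6 = 8.
Cut capacity 12 exceeds the max flow 8, so it is not minimum.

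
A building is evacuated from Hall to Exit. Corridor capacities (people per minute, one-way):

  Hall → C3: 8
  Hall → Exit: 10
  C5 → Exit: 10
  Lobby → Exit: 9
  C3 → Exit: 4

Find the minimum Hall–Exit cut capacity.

Augment Hall→Exit: bottleneck 10, flow now 10.
Augment Hall→C3→Exit: bottleneck 4, flow now 14.
No augmenting path remains; maximum flow = 14.
By max-flow min-cut, the minimum cut capacity equals the max flow.
In the residual graph, reachable from Hall: {Hall, C3}.
Min-cut edges: Hall→Exit (10), C3→Exit (4); capacity 10 + 4 = 14.

14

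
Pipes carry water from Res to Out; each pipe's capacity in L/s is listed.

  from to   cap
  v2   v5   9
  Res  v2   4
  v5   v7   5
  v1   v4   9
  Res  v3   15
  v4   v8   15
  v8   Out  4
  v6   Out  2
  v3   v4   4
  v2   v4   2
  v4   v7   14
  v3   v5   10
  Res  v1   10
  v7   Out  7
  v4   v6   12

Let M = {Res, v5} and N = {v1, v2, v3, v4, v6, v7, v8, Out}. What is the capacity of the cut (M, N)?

Edges leaving {Res, v5}: Res→v1 (10), Res→v2 (4), Res→v3 (15), v5→v7 (5).
Cut capacity = 10 + 4 + 15 + 5 = 34.

34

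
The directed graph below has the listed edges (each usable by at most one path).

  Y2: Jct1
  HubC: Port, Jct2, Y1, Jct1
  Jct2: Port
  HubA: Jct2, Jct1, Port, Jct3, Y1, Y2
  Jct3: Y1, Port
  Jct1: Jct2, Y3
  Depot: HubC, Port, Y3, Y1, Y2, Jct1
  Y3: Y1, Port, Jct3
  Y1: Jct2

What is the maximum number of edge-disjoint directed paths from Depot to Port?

5

Assign every edge capacity 1; by Menger, the answer equals the max flow.
Path Depot→Port (+1); total 1.
Path Depot→HubC→Port (+1); total 2.
Path Depot→Y3→Port (+1); total 3.
Path Depot→Jct1→Jct2→Port (+1); total 4.
Path Depot→Y2→Jct1→Y3→Jct3→Port (+1); total 5.
No residual Depot→Port path; max flow = 5.
Certifying cut of size 5: {Depot→HubC, Depot→Port, Depot→Y3, Jct1→Y3, Jct2→Port}.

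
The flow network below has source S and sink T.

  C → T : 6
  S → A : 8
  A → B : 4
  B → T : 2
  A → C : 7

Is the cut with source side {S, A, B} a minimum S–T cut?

Given cut capacity: 7 + 2 = 9.
Augment S→A→B→T: bottleneck 2, flow now 2.
Augment S→A→C→T: bottleneck 6, flow now 8.
No augmenting path remains; maximum flow = 8.
In the residual graph, reachable from S: {S}.
Min-cut edges: S→A (8); capacity 8 = 8.
Cut capacity 9 exceeds the max flow 8, so it is not minimum.

No — its capacity is 9, but the minimum cut has capacity 8.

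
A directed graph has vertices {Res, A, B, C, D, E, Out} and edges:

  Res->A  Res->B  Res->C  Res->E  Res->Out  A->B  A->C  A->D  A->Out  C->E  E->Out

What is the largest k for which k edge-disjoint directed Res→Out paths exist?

Assign every edge capacity 1; by Menger, the answer equals the max flow.
Path Res→Out (+1); total 1.
Path Res→A→Out (+1); total 2.
Path Res→E→Out (+1); total 3.
No residual Res→Out path; max flow = 3.
Certifying cut of size 3: {E→Out, Res→A, Res→Out}.

3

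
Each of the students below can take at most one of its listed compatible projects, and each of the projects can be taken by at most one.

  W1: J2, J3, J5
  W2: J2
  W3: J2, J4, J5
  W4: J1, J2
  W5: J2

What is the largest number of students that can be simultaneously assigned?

Unit-capacity flow: source→left, listed edges, right→sink; max matching = max flow.
Augmenting path W1→J2 (+1); matched 1.
Augmenting path W3→J4 (+1); matched 2.
Augmenting path W4→J1 (+1); matched 3.
Augmenting path W2→J2→W1→J3 (+1); matched 4.
No augmenting path remains; maximum matching = 4.
König certificate: {W1, W3, W4, J2} is a vertex cover of size 4 (every listed pair touches it), so no matching can be larger.

4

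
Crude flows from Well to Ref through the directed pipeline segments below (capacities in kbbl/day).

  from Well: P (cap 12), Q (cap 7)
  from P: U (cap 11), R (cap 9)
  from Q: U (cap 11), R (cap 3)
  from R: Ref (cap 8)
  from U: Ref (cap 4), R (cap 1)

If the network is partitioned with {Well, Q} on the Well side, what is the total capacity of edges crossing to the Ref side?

26

Edges leaving {Well, Q}: Well→P (12), Q→R (3), Q→U (11).
Cut capacity = 12 + 3 + 11 = 26.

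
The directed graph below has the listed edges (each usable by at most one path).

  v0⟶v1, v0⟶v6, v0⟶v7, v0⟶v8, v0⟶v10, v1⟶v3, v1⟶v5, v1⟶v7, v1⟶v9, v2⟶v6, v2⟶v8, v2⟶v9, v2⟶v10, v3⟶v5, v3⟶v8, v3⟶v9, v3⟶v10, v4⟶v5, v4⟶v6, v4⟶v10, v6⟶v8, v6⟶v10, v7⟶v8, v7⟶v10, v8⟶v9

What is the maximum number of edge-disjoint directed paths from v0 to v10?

Assign every edge capacity 1; by Menger, the answer equals the max flow.
Path v0→v10 (+1); total 1.
Path v0→v6→v10 (+1); total 2.
Path v0→v7→v10 (+1); total 3.
Path v0→v1→v3→v10 (+1); total 4.
No residual v0→v10 path; max flow = 4.
Certifying cut of size 4: {v0→v1, v0→v10, v0→v6, v0→v7}.

4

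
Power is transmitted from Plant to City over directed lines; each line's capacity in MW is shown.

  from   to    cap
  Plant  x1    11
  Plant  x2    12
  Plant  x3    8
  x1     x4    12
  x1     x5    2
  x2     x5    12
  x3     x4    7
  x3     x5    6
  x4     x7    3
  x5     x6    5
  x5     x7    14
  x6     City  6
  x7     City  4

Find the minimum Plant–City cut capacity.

Augment Plant→x1→x4→x7→City: bottleneck 3, flow now 3.
Augment Plant→x1→x5→x6→City: bottleneck 2, flow now 5.
Augment Plant→x2→x5→x6→City: bottleneck 3, flow now 8.
Augment Plant→x2→x5→x7→City: bottleneck 1, flow now 9.
No augmenting path remains; maximum flow = 9.
By max-flow min-cut, the minimum cut capacity equals the max flow.
In the residual graph, reachable from Plant: {Plant, x1, x2, x3, x4, x5, x7}.
Min-cut edges: x5→x6 (5), x7→City (4); capacity 5 + 4 = 9.

9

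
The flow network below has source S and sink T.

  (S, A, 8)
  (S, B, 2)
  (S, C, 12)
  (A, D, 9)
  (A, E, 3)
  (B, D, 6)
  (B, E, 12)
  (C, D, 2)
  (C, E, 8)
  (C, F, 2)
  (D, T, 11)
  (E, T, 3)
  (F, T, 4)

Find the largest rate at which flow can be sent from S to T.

Augment S→A→D→T: bottleneck 8, flow now 8.
Augment S→B→D→T: bottleneck 2, flow now 10.
Augment S→C→D→T: bottleneck 1, flow now 11.
Augment S→C→E→T: bottleneck 3, flow now 14.
Augment S→C→F→T: bottleneck 2, flow now 16.
No augmenting path remains; maximum flow = 16.
In the residual graph, reachable from S: {S, A, B, C, D, E}.
Min-cut edges: C→F (2), D→T (11), E→T (3); capacity 2 + 11 + 3 = 16.
This cut is saturated, so no flow can exceed 16.

16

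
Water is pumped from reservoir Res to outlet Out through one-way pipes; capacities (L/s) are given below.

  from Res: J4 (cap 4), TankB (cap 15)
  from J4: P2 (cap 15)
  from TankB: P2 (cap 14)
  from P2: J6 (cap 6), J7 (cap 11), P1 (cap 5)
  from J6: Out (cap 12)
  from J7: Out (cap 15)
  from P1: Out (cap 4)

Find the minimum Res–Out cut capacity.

18

Augment Res→J4→P2→J6→Out: bottleneck 4, flow now 4.
Augment Res→TankB→P2→J6→Out: bottleneck 2, flow now 6.
Augment Res→TankB→P2→J7→Out: bottleneck 11, flow now 17.
Augment Res→TankB→P2→P1→Out: bottleneck 1, flow now 18.
No augmenting path remains; maximum flow = 18.
By max-flow min-cut, the minimum cut capacity equals the max flow.
In the residual graph, reachable from Res: {Res, TankB}.
Min-cut edges: Res→J4 (4), TankB→P2 (14); capacity 4 + 14 = 18.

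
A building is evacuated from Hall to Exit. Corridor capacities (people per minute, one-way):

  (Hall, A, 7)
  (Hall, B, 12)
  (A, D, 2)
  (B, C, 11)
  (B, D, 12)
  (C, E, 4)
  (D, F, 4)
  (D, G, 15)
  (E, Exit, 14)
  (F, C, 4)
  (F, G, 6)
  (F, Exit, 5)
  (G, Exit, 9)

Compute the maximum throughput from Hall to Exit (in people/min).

Augment Hall→A→D→F→Exit: bottleneck 2, flow now 2.
Augment Hall→B→C→E→Exit: bottleneck 4, flow now 6.
Augment Hall→B→D→F→Exit: bottleneck 2, flow now 8.
Augment Hall→B→D→G→Exit: bottleneck 6, flow now 14.
No augmenting path remains; maximum flow = 14.
In the residual graph, reachable from Hall: {Hall, A}.
Min-cut edges: Hall→B (12), A→D (2); capacity 12 + 2 = 14.
This cut is saturated, so no flow can exceed 14.

14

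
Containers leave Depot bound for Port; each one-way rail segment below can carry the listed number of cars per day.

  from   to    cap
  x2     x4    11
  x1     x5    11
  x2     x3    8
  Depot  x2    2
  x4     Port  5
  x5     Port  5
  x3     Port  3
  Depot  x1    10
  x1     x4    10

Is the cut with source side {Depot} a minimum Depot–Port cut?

Given cut capacity: 10 + 2 = 12.
Augment Depot→x1→x4→Port: bottleneck 5, flow now 5.
Augment Depot→x1→x5→Port: bottleneck 5, flow now 10.
Augment Depot→x2→x3→Port: bottleneck 2, flow now 12.
No augmenting path remains; maximum flow = 12.
Cut capacity 12 equals the max flow, so it is a minimum cut.

Yes — it is a minimum cut (capacity 12).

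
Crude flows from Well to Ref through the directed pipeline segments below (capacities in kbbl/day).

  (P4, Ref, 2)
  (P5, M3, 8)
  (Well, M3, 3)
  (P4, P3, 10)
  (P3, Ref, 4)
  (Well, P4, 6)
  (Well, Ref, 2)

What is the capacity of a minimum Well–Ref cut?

Augment Well→Ref: bottleneck 2, flow now 2.
Augment Well→P4→Ref: bottleneck 2, flow now 4.
Augment Well→P4→P3→Ref: bottleneck 4, flow now 8.
No augmenting path remains; maximum flow = 8.
By max-flow min-cut, the minimum cut capacity equals the max flow.
In the residual graph, reachable from Well: {Well, M3}.
Min-cut edges: Well→P4 (6), Well→Ref (2); capacity 6 + 2 = 8.

8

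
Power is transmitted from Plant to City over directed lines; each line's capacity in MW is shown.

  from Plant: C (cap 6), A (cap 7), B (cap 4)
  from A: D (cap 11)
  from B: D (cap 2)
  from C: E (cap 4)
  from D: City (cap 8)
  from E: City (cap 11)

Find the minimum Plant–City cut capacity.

Augment Plant→A→D→City: bottleneck 7, flow now 7.
Augment Plant→B→D→City: bottleneck 1, flow now 8.
Augment Plant→C→E→City: bottleneck 4, flow now 12.
No augmenting path remains; maximum flow = 12.
By max-flow min-cut, the minimum cut capacity equals the max flow.
In the residual graph, reachable from Plant: {Plant, A, B, C, D}.
Min-cut edges: C→E (4), D→City (8); capacity 4 + 8 = 12.

12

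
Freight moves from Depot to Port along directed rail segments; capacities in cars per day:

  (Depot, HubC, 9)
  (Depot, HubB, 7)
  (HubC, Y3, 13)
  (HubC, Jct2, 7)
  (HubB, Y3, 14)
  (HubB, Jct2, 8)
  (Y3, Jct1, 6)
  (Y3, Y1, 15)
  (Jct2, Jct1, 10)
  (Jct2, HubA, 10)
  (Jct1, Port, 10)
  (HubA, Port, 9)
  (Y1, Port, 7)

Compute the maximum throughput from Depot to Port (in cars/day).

16

Augment Depot→HubC→Y3→Jct1→Port: bottleneck 6, flow now 6.
Augment Depot→HubC→Y3→Y1→Port: bottleneck 3, flow now 9.
Augment Depot→HubB→Y3→Y1→Port: bottleneck 4, flow now 13.
Augment Depot→HubB→Jct2→Jct1→Port: bottleneck 3, flow now 16.
No augmenting path remains; maximum flow = 16.
In the residual graph, reachable from Depot: {Depot}.
Min-cut edges: Depot→HubC (9), Depot→HubB (7); capacity 9 + 7 = 16.
This cut is saturated, so no flow can exceed 16.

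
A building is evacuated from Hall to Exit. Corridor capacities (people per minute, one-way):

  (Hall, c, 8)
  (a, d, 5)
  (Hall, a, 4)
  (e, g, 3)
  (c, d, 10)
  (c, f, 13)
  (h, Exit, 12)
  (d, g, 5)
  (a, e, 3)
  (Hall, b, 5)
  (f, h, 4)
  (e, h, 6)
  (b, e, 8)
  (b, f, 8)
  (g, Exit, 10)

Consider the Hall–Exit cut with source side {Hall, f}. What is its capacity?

Edges leaving {Hall, f}: Hall→a (4), Hall→b (5), Hall→c (8), f→h (4).
Cut capacity = 4 + 5 + 8 + 4 = 21.

21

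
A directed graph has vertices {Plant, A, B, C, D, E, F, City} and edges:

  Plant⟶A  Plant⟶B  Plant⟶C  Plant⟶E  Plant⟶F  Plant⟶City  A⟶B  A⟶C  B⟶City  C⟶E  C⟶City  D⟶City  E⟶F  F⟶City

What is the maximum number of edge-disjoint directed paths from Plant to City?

Assign every edge capacity 1; by Menger, the answer equals the max flow.
Path Plant→City (+1); total 1.
Path Plant→B→City (+1); total 2.
Path Plant→C→City (+1); total 3.
Path Plant→F→City (+1); total 4.
No residual Plant→City path; max flow = 4.
Certifying cut of size 4: {B→City, C→City, F→City, Plant→City}.

4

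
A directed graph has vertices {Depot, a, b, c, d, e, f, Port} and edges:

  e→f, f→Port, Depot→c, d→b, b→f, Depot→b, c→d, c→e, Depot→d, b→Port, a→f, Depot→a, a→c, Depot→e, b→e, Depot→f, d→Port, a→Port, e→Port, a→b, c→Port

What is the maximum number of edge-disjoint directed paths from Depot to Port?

6

Assign every edge capacity 1; by Menger, the answer equals the max flow.
Path Depot→a→Port (+1); total 1.
Path Depot→b→Port (+1); total 2.
Path Depot→c→Port (+1); total 3.
Path Depot→d→Port (+1); total 4.
Path Depot→e→Port (+1); total 5.
Path Depot→f→Port (+1); total 6.
No residual Depot→Port path; max flow = 6.
Certifying cut of size 6: {Depot→a, Depot→b, Depot→c, Depot→d, Depot→e, Depot→f}.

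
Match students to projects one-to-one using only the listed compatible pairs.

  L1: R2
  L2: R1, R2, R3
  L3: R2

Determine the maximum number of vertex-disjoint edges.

Unit-capacity flow: source→left, listed edges, right→sink; max matching = max flow.
Augmenting path L1→R2 (+1); matched 1.
Augmenting path L2→R1 (+1); matched 2.
No augmenting path remains; maximum matching = 2.
König certificate: {L2, R2} is a vertex cover of size 2 (every listed pair touches it), so no matching can be larger.

2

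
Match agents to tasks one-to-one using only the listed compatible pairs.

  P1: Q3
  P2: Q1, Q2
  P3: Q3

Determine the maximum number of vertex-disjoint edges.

Unit-capacity flow: source→left, listed edges, right→sink; max matching = max flow.
Augmenting path P1→Q3 (+1); matched 1.
Augmenting path P2→Q1 (+1); matched 2.
No augmenting path remains; maximum matching = 2.
König certificate: {P2, Q3} is a vertex cover of size 2 (every listed pair touches it), so no matching can be larger.

2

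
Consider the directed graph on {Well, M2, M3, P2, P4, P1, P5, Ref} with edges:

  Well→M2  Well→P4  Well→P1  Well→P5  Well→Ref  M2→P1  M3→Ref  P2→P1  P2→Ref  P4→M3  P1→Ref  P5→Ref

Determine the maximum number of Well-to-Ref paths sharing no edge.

Assign every edge capacity 1; by Menger, the answer equals the max flow.
Path Well→Ref (+1); total 1.
Path Well→P1→Ref (+1); total 2.
Path Well→P5→Ref (+1); total 3.
Path Well→P4→M3→Ref (+1); total 4.
No residual Well→Ref path; max flow = 4.
Certifying cut of size 4: {P1→Ref, Well→P4, Well→P5, Well→Ref}.

4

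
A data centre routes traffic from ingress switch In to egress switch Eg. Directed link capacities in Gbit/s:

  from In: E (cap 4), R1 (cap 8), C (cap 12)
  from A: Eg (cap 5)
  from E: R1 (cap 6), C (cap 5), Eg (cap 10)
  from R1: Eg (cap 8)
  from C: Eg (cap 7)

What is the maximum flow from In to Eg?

Augment In→E→Eg: bottleneck 4, flow now 4.
Augment In→R1→Eg: bottleneck 8, flow now 12.
Augment In→C→Eg: bottleneck 7, flow now 19.
No augmenting path remains; maximum flow = 19.
In the residual graph, reachable from In: {In, C}.
Min-cut edges: In→E (4), In→R1 (8), C→Eg (7); capacity 4 + 8 + 7 = 19.
This cut is saturated, so no flow can exceed 19.

19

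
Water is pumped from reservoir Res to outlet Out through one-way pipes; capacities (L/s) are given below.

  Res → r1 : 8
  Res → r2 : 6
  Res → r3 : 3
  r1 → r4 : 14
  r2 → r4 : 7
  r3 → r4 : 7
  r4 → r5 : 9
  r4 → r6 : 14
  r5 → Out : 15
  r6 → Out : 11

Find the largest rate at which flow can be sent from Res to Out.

17

Augment Res→r1→r4→r5→Out: bottleneck 8, flow now 8.
Augment Res→r2→r4→r5→Out: bottleneck 1, flow now 9.
Augment Res→r2→r4→r6→Out: bottleneck 5, flow now 14.
Augment Res→r3→r4→r6→Out: bottleneck 3, flow now 17.
No augmenting path remains; maximum flow = 17.
In the residual graph, reachable from Res: {Res}.
Min-cut edges: Res→r1 (8), Res→r2 (6), Res→r3 (3); capacity 8 + 6 + 3 = 17.
This cut is saturated, so no flow can exceed 17.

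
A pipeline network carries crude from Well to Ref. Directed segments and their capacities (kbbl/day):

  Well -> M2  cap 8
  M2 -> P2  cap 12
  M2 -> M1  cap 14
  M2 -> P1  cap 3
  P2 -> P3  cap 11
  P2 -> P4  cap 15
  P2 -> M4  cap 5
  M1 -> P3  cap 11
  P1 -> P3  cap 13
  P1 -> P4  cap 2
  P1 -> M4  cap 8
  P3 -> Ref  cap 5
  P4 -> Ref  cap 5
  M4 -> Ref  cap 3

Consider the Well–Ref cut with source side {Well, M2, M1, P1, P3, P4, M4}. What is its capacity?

25

Edges leaving {Well, M2, M1, P1, P3, P4, M4}: M2→P2 (12), P3→Ref (5), P4→Ref (5), M4→Ref (3).
Cut capacity = 12 + 5 + 5 + 3 = 25.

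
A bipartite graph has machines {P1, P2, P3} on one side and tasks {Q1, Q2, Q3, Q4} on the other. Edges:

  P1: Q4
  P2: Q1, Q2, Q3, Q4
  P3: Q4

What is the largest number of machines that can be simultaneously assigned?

2

Unit-capacity flow: source→left, listed edges, right→sink; max matching = max flow.
Augmenting path P1→Q4 (+1); matched 1.
Augmenting path P2→Q1 (+1); matched 2.
No augmenting path remains; maximum matching = 2.
König certificate: {P2, Q4} is a vertex cover of size 2 (every listed pair touches it), so no matching can be larger.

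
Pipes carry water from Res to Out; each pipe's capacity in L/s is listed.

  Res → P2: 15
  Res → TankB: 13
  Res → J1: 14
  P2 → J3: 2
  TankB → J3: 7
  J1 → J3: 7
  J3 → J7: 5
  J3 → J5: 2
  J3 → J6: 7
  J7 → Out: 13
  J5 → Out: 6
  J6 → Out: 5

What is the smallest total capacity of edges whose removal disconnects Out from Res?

12

Augment Res→P2→J3→J7→Out: bottleneck 2, flow now 2.
Augment Res→TankB→J3→J7→Out: bottleneck 3, flow now 5.
Augment Res→TankB→J3→J5→Out: bottleneck 2, flow now 7.
Augment Res→TankB→J3→J6→Out: bottleneck 2, flow now 9.
Augment Res→J1→J3→J6→Out: bottleneck 3, flow now 12.
No augmenting path remains; maximum flow = 12.
By max-flow min-cut, the minimum cut capacity equals the max flow.
In the residual graph, reachable from Res: {Res, P2, TankB, J1, J3, J6}.
Min-cut edges: J3→J7 (5), J3→J5 (2), J6→Out (5); capacity 5 + 2 + 5 = 12.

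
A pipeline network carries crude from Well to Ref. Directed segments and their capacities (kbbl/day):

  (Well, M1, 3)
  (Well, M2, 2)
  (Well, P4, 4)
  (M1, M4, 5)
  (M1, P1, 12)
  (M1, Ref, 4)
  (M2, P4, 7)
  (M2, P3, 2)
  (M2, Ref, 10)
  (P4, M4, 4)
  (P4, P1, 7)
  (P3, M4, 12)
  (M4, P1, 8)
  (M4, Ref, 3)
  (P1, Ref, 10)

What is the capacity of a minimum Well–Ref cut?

9

Augment Well→M1→Ref: bottleneck 3, flow now 3.
Augment Well→M2→Ref: bottleneck 2, flow now 5.
Augment Well→P4→M4→Ref: bottleneck 3, flow now 8.
Augment Well→P4→P1→Ref: bottleneck 1, flow now 9.
No augmenting path remains; maximum flow = 9.
By max-flow min-cut, the minimum cut capacity equals the max flow.
In the residual graph, reachable from Well: {Well}.
Min-cut edges: Well→M1 (3), Well→M2 (2), Well→P4 (4); capacity 3 + 2 + 4 = 9.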